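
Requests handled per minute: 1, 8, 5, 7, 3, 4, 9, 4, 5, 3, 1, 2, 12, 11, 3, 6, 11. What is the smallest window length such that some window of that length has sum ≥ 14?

Extend right; whenever the sum reaches 14, record the length and shrink from the left:
add 1: running sum 1 < 14
add 8: running sum 9 < 14
add 5: shortest ending here [1, 8, 5] sum 14, len 3
add 7: shortest ending here [8, 5, 7] sum 20, len 3
add 3: shortest ending here [5, 7, 3] sum 15, len 3
add 4: shortest ending here [7, 3, 4] sum 14, len 3
add 9: shortest ending here [3, 4, 9] sum 16, len 3
add 4: shortest ending here [4, 9, 4] sum 17, len 3
add 5: shortest ending here [9, 4, 5] sum 18, len 3
add 3: shortest ending here [9, 4, 5, 3] sum 21, len 4
add 1: shortest ending here [9, 4, 5, 3, 1] sum 22, len 5
add 2: shortest ending here [4, 5, 3, 1, 2] sum 15, len 5
add 12: shortest ending here [2, 12] sum 14, len 2
add 11: shortest ending here [12, 11] sum 23, len 2
add 3: shortest ending here [11, 3] sum 14, len 2
add 6: shortest ending here [11, 3, 6] sum 20, len 3
add 11: shortest ending here [6, 11] sum 17, len 2
Shortest qualifying length: 2.

2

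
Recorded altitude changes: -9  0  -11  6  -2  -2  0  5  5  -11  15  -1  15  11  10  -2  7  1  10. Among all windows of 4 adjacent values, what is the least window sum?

[-9, 0, -11, 6] → sum -14
[0, -11, 6, -2] → sum -7
[-11, 6, -2, -2] → sum -9
[6, -2, -2, 0] → sum 2
[-2, -2, 0, 5] → sum 1
[-2, 0, 5, 5] → sum 8
[0, 5, 5, -11] → sum -1
[5, 5, -11, 15] → sum 14
[5, -11, 15, -1] → sum 8
[-11, 15, -1, 15] → sum 18
[15, -1, 15, 11] → sum 40
[-1, 15, 11, 10] → sum 35
[15, 11, 10, -2] → sum 34
[11, 10, -2, 7] → sum 26
[10, -2, 7, 1] → sum 16
[-2, 7, 1, 10] → sum 16
Least of these is -14.

-14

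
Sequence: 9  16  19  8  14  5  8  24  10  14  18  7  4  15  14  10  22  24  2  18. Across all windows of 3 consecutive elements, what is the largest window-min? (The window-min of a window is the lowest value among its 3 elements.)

10

9 16 19 → min 9
16 19 8 → min 8
19 8 14 → min 8
8 14 5 → min 5
14 5 8 → min 5
5 8 24 → min 5
8 24 10 → min 8
24 10 14 → min 10
10 14 18 → min 10
14 18 7 → min 7
18 7 4 → min 4
7 4 15 → min 4
4 15 14 → min 4
15 14 10 → min 10
14 10 22 → min 10
10 22 24 → min 10
22 24 2 → min 2
24 2 18 → min 2
Largest of these is 10.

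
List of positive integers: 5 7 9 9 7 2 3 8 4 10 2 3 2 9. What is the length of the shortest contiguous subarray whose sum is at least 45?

7

add 5: running sum 5 < 45
add 7: running sum 12 < 45
add 9: running sum 21 < 45
add 9: running sum 30 < 45
add 7: running sum 37 < 45
add 2: running sum 39 < 45
add 3: running sum 42 < 45
end 7: [7, 9, 9, 7, 2, 3, 8] sum 45, len 7
end 8: [7, 9, 9, 7, 2, 3, 8, 4] sum 49, len 8
end 9: [9, 9, 7, 2, 3, 8, 4, 10] sum 52, len 8
end 10: [9, 7, 2, 3, 8, 4, 10, 2] sum 45, len 8
end 11: [9, 7, 2, 3, 8, 4, 10, 2, 3] sum 48, len 9
end 12: [9, 7, 2, 3, 8, 4, 10, 2, 3, 2] sum 50, len 10
end 13: [7, 2, 3, 8, 4, 10, 2, 3, 2, 9] sum 50, len 10
Shortest qualifying length: 7.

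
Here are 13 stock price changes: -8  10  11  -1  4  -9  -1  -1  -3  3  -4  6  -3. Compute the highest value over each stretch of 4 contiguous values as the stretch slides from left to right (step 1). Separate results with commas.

11, 11, 11, 4, 4, -1, 3, 3, 6, 6

Sliding a size-4 window across the 13 values:
(-8, 10, 11, -1) → max 11
(10, 11, -1, 4) → max 11
(11, -1, 4, -9) → max 11
(-1, 4, -9, -1) → max 4
(4, -9, -1, -1) → max 4
(-9, -1, -1, -3) → max -1
(-1, -1, -3, 3) → max 3
(-1, -3, 3, -4) → max 3
(-3, 3, -4, 6) → max 6
(3, -4, 6, -3) → max 6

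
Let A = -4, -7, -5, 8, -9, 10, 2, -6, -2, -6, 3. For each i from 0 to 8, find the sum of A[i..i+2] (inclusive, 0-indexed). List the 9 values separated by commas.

Sliding a size-3 window across the 11 values:
[-4, -7, -5] → sum -16
[-7, -5, 8] → sum -4
[-5, 8, -9] → sum -6
[8, -9, 10] → sum 9
[-9, 10, 2] → sum 3
[10, 2, -6] → sum 6
[2, -6, -2] → sum -6
[-6, -2, -6] → sum -14
[-2, -6, 3] → sum -5

-16, -4, -6, 9, 3, 6, -6, -14, -5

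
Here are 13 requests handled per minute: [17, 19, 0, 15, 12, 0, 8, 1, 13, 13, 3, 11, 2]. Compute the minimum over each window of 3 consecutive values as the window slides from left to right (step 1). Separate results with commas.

17 19 0 → min 0
19 0 15 → min 0
0 15 12 → min 0
15 12 0 → min 0
12 0 8 → min 0
0 8 1 → min 0
8 1 13 → min 1
1 13 13 → min 1
13 13 3 → min 3
13 3 11 → min 3
3 11 2 → min 2

0, 0, 0, 0, 0, 0, 1, 1, 3, 3, 2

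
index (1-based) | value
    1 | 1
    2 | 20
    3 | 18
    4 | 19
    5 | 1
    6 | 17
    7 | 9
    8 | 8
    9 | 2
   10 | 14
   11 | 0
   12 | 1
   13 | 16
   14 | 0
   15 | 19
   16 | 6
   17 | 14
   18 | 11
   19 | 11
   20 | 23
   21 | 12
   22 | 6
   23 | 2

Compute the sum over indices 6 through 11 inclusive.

50

Elements at indices 6..11: 17, 9, 8, 2, 14, 0
sum(17, 9, 8, 2, 14, 0) = 50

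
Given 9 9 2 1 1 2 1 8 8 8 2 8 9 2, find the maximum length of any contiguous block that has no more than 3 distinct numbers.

10

add 9: window [9] (1 distinct), len 1
add 9: window [9, 9] (1 distinct), len 2
add 2: window [9, 9, 2] (2 distinct), len 3
add 1: window [9, 9, 2, 1] (3 distinct), len 4
add 1: window [9, 9, 2, 1, 1] (3 distinct), len 5
add 2: window [9, 9, 2, 1, 1, 2] (3 distinct), len 6
add 1: window [9, 9, 2, 1, 1, 2, 1] (3 distinct), len 7
add 8: window [2, 1, 1, 2, 1, 8] (3 distinct), len 6
add 8: window [2, 1, 1, 2, 1, 8, 8] (3 distinct), len 7
add 8: window [2, 1, 1, 2, 1, 8, 8, 8] (3 distinct), len 8
add 2: window [2, 1, 1, 2, 1, 8, 8, 8, 2] (3 distinct), len 9
add 8: window [2, 1, 1, 2, 1, 8, 8, 8, 2, 8] (3 distinct), len 10
add 9: window [8, 8, 8, 2, 8, 9] (3 distinct), len 6
add 2: window [8, 8, 8, 2, 8, 9, 2] (3 distinct), len 7
Longest length with ≤3 distinct: 10.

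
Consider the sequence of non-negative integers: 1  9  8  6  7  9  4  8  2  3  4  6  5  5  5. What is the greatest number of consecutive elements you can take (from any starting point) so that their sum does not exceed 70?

12

[1] sum 1 len 1
[1, 9] sum 10 len 2
[1, 9, 8] sum 18 len 3
[1, 9, 8, 6] sum 24 len 4
[1, 9, 8, 6, 7] sum 31 len 5
[1, 9, 8, 6, 7, 9] sum 40 len 6
[1, 9, 8, 6, 7, 9, 4] sum 44 len 7
[1, 9, 8, 6, 7, 9, 4, 8] sum 52 len 8
[1, 9, 8, 6, 7, 9, 4, 8, 2] sum 54 len 9
[1, 9, 8, 6, 7, 9, 4, 8, 2, 3] sum 57 len 10
[1, 9, 8, 6, 7, 9, 4, 8, 2, 3, 4] sum 61 len 11
[1, 9, 8, 6, 7, 9, 4, 8, 2, 3, 4, 6] sum 67 len 12
[8, 6, 7, 9, 4, 8, 2, 3, 4, 6, 5] sum 62 len 11
[8, 6, 7, 9, 4, 8, 2, 3, 4, 6, 5, 5] sum 67 len 12
[6, 7, 9, 4, 8, 2, 3, 4, 6, 5, 5, 5] sum 64 len 12
Longest length seen: 12.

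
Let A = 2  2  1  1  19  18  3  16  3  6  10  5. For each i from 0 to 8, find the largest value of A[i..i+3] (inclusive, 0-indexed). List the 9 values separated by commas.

[2, 2, 1, 1] → max 2
[2, 1, 1, 19] → max 19
[1, 1, 19, 18] → max 19
[1, 19, 18, 3] → max 19
[19, 18, 3, 16] → max 19
[18, 3, 16, 3] → max 18
[3, 16, 3, 6] → max 16
[16, 3, 6, 10] → max 16
[3, 6, 10, 5] → max 10

2, 19, 19, 19, 19, 18, 16, 16, 10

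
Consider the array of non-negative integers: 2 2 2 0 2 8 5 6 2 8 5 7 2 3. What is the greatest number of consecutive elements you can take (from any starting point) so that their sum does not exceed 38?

10

→ 2: sum 2, len 1
→ 2: sum 4, len 2
→ 2: sum 6, len 3
→ 0: sum 6, len 4
→ 2: sum 8, len 5
→ 8: sum 16, len 6
→ 5: sum 21, len 7
→ 6: sum 27, len 8
→ 2: sum 29, len 9
→ 8: sum 37, len 10
→ 5 (dropped 2, 2): sum 38, len 9
→ 7 (dropped 2, 0, 2, 8): sum 33, len 6
→ 2: sum 35, len 7
→ 3: sum 38, len 8
Longest length seen: 10.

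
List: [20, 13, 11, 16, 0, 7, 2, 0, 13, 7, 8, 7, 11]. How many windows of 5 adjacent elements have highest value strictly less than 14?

5

[20, 13, 11, 16, 0] → max 20
[13, 11, 16, 0, 7] → max 16
[11, 16, 0, 7, 2] → max 16
[16, 0, 7, 2, 0] → max 16
[0, 7, 2, 0, 13] → max 13  < 14 ✓
[7, 2, 0, 13, 7] → max 13  < 14 ✓
[2, 0, 13, 7, 8] → max 13  < 14 ✓
[0, 13, 7, 8, 7] → max 13  < 14 ✓
[13, 7, 8, 7, 11] → max 13  < 14 ✓
5 windows satisfy the condition.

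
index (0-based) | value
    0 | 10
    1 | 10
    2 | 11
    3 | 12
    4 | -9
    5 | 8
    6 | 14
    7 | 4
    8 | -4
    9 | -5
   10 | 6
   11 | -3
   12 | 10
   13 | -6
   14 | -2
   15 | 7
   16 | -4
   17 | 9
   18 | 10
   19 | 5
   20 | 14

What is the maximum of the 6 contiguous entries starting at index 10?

Elements at indices 10..15: 6, -3, 10, -6, -2, 7
max(6, -3, 10, -6, -2, 7) = 10

10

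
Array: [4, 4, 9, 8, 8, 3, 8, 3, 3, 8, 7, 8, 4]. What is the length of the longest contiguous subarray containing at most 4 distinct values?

10

[4] 1 distinct, len 1
[4, 4] 1 distinct, len 2
[4, 4, 9] 2 distinct, len 3
[4, 4, 9, 8] 3 distinct, len 4
[4, 4, 9, 8, 8] 3 distinct, len 5
[4, 4, 9, 8, 8, 3] 4 distinct, len 6
[4, 4, 9, 8, 8, 3, 8] 4 distinct, len 7
[4, 4, 9, 8, 8, 3, 8, 3] 4 distinct, len 8
[4, 4, 9, 8, 8, 3, 8, 3, 3] 4 distinct, len 9
[4, 4, 9, 8, 8, 3, 8, 3, 3, 8] 4 distinct, len 10
[9, 8, 8, 3, 8, 3, 3, 8, 7] 4 distinct, len 9
[9, 8, 8, 3, 8, 3, 3, 8, 7, 8] 4 distinct, len 10
[8, 8, 3, 8, 3, 3, 8, 7, 8, 4] 4 distinct, len 10
Longest length with ≤4 distinct: 10.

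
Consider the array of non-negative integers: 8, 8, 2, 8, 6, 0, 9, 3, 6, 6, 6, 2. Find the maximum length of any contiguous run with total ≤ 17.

4

→ 8: sum 8, len 1
→ 8: sum 16, len 2
→ 2 (dropped 8): sum 10, len 2
→ 8 (dropped 8): sum 10, len 2
→ 6: sum 16, len 3
→ 0: sum 16, len 4
→ 9 (dropped 2, 8): sum 15, len 3
→ 3 (dropped 6): sum 12, len 3
→ 6 (dropped 0, 9): sum 9, len 2
→ 6: sum 15, len 3
→ 6 (dropped 3, 6): sum 12, len 2
→ 2: sum 14, len 3
Longest length seen: 4.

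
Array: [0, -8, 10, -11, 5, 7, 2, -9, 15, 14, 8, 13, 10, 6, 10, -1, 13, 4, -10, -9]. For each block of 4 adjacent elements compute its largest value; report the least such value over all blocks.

(0, -8, 10, -11) → max 10
(-8, 10, -11, 5) → max 10
(10, -11, 5, 7) → max 10
(-11, 5, 7, 2) → max 7
(5, 7, 2, -9) → max 7
(7, 2, -9, 15) → max 15
(2, -9, 15, 14) → max 15
(-9, 15, 14, 8) → max 15
(15, 14, 8, 13) → max 15
(14, 8, 13, 10) → max 14
(8, 13, 10, 6) → max 13
(13, 10, 6, 10) → max 13
(10, 6, 10, -1) → max 10
(6, 10, -1, 13) → max 13
(10, -1, 13, 4) → max 13
(-1, 13, 4, -10) → max 13
(13, 4, -10, -9) → max 13
Least of these is 7.

7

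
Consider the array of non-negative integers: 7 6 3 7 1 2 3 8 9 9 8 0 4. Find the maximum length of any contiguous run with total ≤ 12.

Extend to the right; shrink from the left whenever the sum exceeds 12:
add 7: [7] sum 7, len 1
add 6: [6] sum 6, len 1
add 3: [6, 3] sum 9, len 2
add 7: [3, 7] sum 10, len 2
add 1: [3, 7, 1] sum 11, len 3
add 2: [7, 1, 2] sum 10, len 3
add 3: [1, 2, 3] sum 6, len 3
add 8: [3, 8] sum 11, len 2
add 9: [9] sum 9, len 1
add 9: [9] sum 9, len 1
add 8: [8] sum 8, len 1
add 0: [8, 0] sum 8, len 2
add 4: [8, 0, 4] sum 12, len 3
Longest length seen: 3.

3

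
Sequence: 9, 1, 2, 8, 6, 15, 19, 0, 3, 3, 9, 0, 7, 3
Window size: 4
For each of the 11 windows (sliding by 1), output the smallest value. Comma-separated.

[9, 1, 2, 8] → min 1
[1, 2, 8, 6] → min 1
[2, 8, 6, 15] → min 2
[8, 6, 15, 19] → min 6
[6, 15, 19, 0] → min 0
[15, 19, 0, 3] → min 0
[19, 0, 3, 3] → min 0
[0, 3, 3, 9] → min 0
[3, 3, 9, 0] → min 0
[3, 9, 0, 7] → min 0
[9, 0, 7, 3] → min 0

1, 1, 2, 6, 0, 0, 0, 0, 0, 0, 0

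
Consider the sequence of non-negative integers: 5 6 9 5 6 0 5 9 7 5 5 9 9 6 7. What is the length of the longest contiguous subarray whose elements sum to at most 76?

[5] sum 5 len 1
[5, 6] sum 11 len 2
[5, 6, 9] sum 20 len 3
[5, 6, 9, 5] sum 25 len 4
[5, 6, 9, 5, 6] sum 31 len 5
[5, 6, 9, 5, 6, 0] sum 31 len 6
[5, 6, 9, 5, 6, 0, 5] sum 36 len 7
[5, 6, 9, 5, 6, 0, 5, 9] sum 45 len 8
[5, 6, 9, 5, 6, 0, 5, 9, 7] sum 52 len 9
[5, 6, 9, 5, 6, 0, 5, 9, 7, 5] sum 57 len 10
[5, 6, 9, 5, 6, 0, 5, 9, 7, 5, 5] sum 62 len 11
[5, 6, 9, 5, 6, 0, 5, 9, 7, 5, 5, 9] sum 71 len 12
[6, 9, 5, 6, 0, 5, 9, 7, 5, 5, 9, 9] sum 75 len 12
[9, 5, 6, 0, 5, 9, 7, 5, 5, 9, 9, 6] sum 75 len 12
[5, 6, 0, 5, 9, 7, 5, 5, 9, 9, 6, 7] sum 73 len 12
Longest length seen: 12.

12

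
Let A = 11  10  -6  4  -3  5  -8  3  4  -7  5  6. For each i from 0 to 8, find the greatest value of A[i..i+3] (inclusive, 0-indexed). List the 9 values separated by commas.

11 10 -6 4 → max 11
10 -6 4 -3 → max 10
-6 4 -3 5 → max 5
4 -3 5 -8 → max 5
-3 5 -8 3 → max 5
5 -8 3 4 → max 5
-8 3 4 -7 → max 4
3 4 -7 5 → max 5
4 -7 5 6 → max 6

11, 10, 5, 5, 5, 5, 4, 5, 6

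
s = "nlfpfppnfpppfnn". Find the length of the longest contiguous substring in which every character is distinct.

4

add n: [n] len 1
add l: [n, l] len 2
add f: [n, l, f] len 3
add p: [n, l, f, p] len 4
add f (repeat f, move left end past it): [p, f] len 2
add p (repeat p, move left end past it): [f, p] len 2
add p (repeat p, move left end past it): [p] len 1
add n: [p, n] len 2
add f: [p, n, f] len 3
add p (repeat p, move left end past it): [n, f, p] len 3
add p (repeat p, move left end past it): [p] len 1
add p (repeat p, move left end past it): [p] len 1
add f: [p, f] len 2
add n: [p, f, n] len 3
add n (repeat n, move left end past it): [n] len 1
Longest all-distinct length: 4.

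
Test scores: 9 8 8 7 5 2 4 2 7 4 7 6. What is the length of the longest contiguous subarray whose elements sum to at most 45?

9

→ 9: sum 9, len 1
→ 8: sum 17, len 2
→ 8: sum 25, len 3
→ 7: sum 32, len 4
→ 5: sum 37, len 5
→ 2: sum 39, len 6
→ 4: sum 43, len 7
→ 2: sum 45, len 8
→ 7 (dropped 9): sum 43, len 8
→ 4 (dropped 8): sum 39, len 8
→ 7 (dropped 8): sum 38, len 8
→ 6: sum 44, len 9
Longest length seen: 9.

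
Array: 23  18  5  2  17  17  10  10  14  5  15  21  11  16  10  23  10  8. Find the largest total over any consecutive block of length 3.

(23, 18, 5) → sum 46
(18, 5, 2) → sum 25
(5, 2, 17) → sum 24
(2, 17, 17) → sum 36
(17, 17, 10) → sum 44
(17, 10, 10) → sum 37
(10, 10, 14) → sum 34
(10, 14, 5) → sum 29
(14, 5, 15) → sum 34
(5, 15, 21) → sum 41
(15, 21, 11) → sum 47
(21, 11, 16) → sum 48
(11, 16, 10) → sum 37
(16, 10, 23) → sum 49
(10, 23, 10) → sum 43
(23, 10, 8) → sum 41
Largest of these is 49.

49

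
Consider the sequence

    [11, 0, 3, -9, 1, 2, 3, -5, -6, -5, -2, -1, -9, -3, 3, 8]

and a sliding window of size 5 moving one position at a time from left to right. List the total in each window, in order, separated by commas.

11 0 3 -9 1 → sum 6
0 3 -9 1 2 → sum -3
3 -9 1 2 3 → sum 0
-9 1 2 3 -5 → sum -8
1 2 3 -5 -6 → sum -5
2 3 -5 -6 -5 → sum -11
3 -5 -6 -5 -2 → sum -15
-5 -6 -5 -2 -1 → sum -19
-6 -5 -2 -1 -9 → sum -23
-5 -2 -1 -9 -3 → sum -20
-2 -1 -9 -3 3 → sum -12
-1 -9 -3 3 8 → sum -2

6, -3, 0, -8, -5, -11, -15, -19, -23, -20, -12, -2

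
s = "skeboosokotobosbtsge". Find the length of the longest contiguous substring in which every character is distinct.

5

add s: [s] len 1
add k: [s, k] len 2
add e: [s, k, e] len 3
add b: [s, k, e, b] len 4
add o: [s, k, e, b, o] len 5
add o (repeat o, move left end past it): [o] len 1
add s: [o, s] len 2
add o (repeat o, move left end past it): [s, o] len 2
add k: [s, o, k] len 3
add o (repeat o, move left end past it): [k, o] len 2
add t: [k, o, t] len 3
add o (repeat o, move left end past it): [t, o] len 2
add b: [t, o, b] len 3
add o (repeat o, move left end past it): [b, o] len 2
add s: [b, o, s] len 3
add b (repeat b, move left end past it): [o, s, b] len 3
add t: [o, s, b, t] len 4
add s (repeat s, move left end past it): [b, t, s] len 3
add g: [b, t, s, g] len 4
add e: [b, t, s, g, e] len 5
Longest all-distinct length: 5.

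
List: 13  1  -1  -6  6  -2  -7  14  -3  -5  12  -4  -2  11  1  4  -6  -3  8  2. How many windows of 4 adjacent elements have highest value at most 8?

6

13 1 -1 -6 → max 13
1 -1 -6 6 → max 6  ≤ 8 ✓
-1 -6 6 -2 → max 6  ≤ 8 ✓
-6 6 -2 -7 → max 6  ≤ 8 ✓
6 -2 -7 14 → max 14
-2 -7 14 -3 → max 14
-7 14 -3 -5 → max 14
14 -3 -5 12 → max 14
-3 -5 12 -4 → max 12
-5 12 -4 -2 → max 12
12 -4 -2 11 → max 12
-4 -2 11 1 → max 11
-2 11 1 4 → max 11
11 1 4 -6 → max 11
1 4 -6 -3 → max 4  ≤ 8 ✓
4 -6 -3 8 → max 8  ≤ 8 ✓
-6 -3 8 2 → max 8  ≤ 8 ✓
6 windows satisfy the condition.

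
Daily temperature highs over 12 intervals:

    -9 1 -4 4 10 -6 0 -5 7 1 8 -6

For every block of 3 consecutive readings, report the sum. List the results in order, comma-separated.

-12, 1, 10, 8, 4, -11, 2, 3, 16, 3

[-9, 1, -4] → sum -12
[1, -4, 4] → sum 1
[-4, 4, 10] → sum 10
[4, 10, -6] → sum 8
[10, -6, 0] → sum 4
[-6, 0, -5] → sum -11
[0, -5, 7] → sum 2
[-5, 7, 1] → sum 3
[7, 1, 8] → sum 16
[1, 8, -6] → sum 3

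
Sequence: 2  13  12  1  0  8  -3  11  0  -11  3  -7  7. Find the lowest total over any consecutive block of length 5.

Window sums for each of the 9 positions:
[2, 13, 12, 1, 0] → sum 28
[13, 12, 1, 0, 8] → sum 34
[12, 1, 0, 8, -3] → sum 18
[1, 0, 8, -3, 11] → sum 17
[0, 8, -3, 11, 0] → sum 16
[8, -3, 11, 0, -11] → sum 5
[-3, 11, 0, -11, 3] → sum 0
[11, 0, -11, 3, -7] → sum -4
[0, -11, 3, -7, 7] → sum -8
Lowest of these is -8.

-8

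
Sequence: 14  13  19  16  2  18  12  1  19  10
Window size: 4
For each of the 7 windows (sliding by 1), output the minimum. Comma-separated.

[14, 13, 19, 16] → min 13
[13, 19, 16, 2] → min 2
[19, 16, 2, 18] → min 2
[16, 2, 18, 12] → min 2
[2, 18, 12, 1] → min 1
[18, 12, 1, 19] → min 1
[12, 1, 19, 10] → min 1

13, 2, 2, 2, 1, 1, 1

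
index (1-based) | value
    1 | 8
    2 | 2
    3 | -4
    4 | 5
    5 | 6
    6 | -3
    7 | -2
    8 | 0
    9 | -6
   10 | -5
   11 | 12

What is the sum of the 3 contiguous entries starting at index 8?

Elements at indices 8..10: 0, -6, -5
sum(0, -6, -5) = -11

-11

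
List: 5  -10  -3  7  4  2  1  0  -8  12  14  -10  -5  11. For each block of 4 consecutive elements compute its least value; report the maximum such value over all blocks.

1

Window mins for each of the 11 positions:
(5, -10, -3, 7) → min -10
(-10, -3, 7, 4) → min -10
(-3, 7, 4, 2) → min -3
(7, 4, 2, 1) → min 1
(4, 2, 1, 0) → min 0
(2, 1, 0, -8) → min -8
(1, 0, -8, 12) → min -8
(0, -8, 12, 14) → min -8
(-8, 12, 14, -10) → min -10
(12, 14, -10, -5) → min -10
(14, -10, -5, 11) → min -10
Maximum of these is 1.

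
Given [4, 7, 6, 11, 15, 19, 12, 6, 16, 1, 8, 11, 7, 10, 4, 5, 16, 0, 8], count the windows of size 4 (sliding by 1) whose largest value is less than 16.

6

[4, 7, 6, 11] → max 11  < 16 ✓
[7, 6, 11, 15] → max 15  < 16 ✓
[6, 11, 15, 19] → max 19
[11, 15, 19, 12] → max 19
[15, 19, 12, 6] → max 19
[19, 12, 6, 16] → max 19
[12, 6, 16, 1] → max 16
[6, 16, 1, 8] → max 16
[16, 1, 8, 11] → max 16
[1, 8, 11, 7] → max 11  < 16 ✓
[8, 11, 7, 10] → max 11  < 16 ✓
[11, 7, 10, 4] → max 11  < 16 ✓
[7, 10, 4, 5] → max 10  < 16 ✓
[10, 4, 5, 16] → max 16
[4, 5, 16, 0] → max 16
[5, 16, 0, 8] → max 16
6 windows satisfy the condition.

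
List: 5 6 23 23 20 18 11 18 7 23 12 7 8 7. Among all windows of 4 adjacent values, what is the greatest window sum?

84

Window sums for each of the 11 positions:
5 6 23 23 → sum 57
6 23 23 20 → sum 72
23 23 20 18 → sum 84
23 20 18 11 → sum 72
20 18 11 18 → sum 67
18 11 18 7 → sum 54
11 18 7 23 → sum 59
18 7 23 12 → sum 60
7 23 12 7 → sum 49
23 12 7 8 → sum 50
12 7 8 7 → sum 34
Greatest of these is 84.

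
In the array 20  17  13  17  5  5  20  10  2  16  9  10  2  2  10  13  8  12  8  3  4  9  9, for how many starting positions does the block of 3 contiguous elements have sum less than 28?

10

[20, 17, 13] → sum 50
[17, 13, 17] → sum 47
[13, 17, 5] → sum 35
[17, 5, 5] → sum 27  < 28 ✓
[5, 5, 20] → sum 30
[5, 20, 10] → sum 35
[20, 10, 2] → sum 32
[10, 2, 16] → sum 28
[2, 16, 9] → sum 27  < 28 ✓
[16, 9, 10] → sum 35
[9, 10, 2] → sum 21  < 28 ✓
[10, 2, 2] → sum 14  < 28 ✓
[2, 2, 10] → sum 14  < 28 ✓
[2, 10, 13] → sum 25  < 28 ✓
[10, 13, 8] → sum 31
[13, 8, 12] → sum 33
[8, 12, 8] → sum 28
[12, 8, 3] → sum 23  < 28 ✓
[8, 3, 4] → sum 15  < 28 ✓
[3, 4, 9] → sum 16  < 28 ✓
[4, 9, 9] → sum 22  < 28 ✓
10 windows satisfy the condition.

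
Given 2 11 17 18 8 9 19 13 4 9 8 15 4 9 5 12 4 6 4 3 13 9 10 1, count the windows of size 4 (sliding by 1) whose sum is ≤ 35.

(2, 11, 17, 18) → sum 48
(11, 17, 18, 8) → sum 54
(17, 18, 8, 9) → sum 52
(18, 8, 9, 19) → sum 54
(8, 9, 19, 13) → sum 49
(9, 19, 13, 4) → sum 45
(19, 13, 4, 9) → sum 45
(13, 4, 9, 8) → sum 34  ≤ 35 ✓
(4, 9, 8, 15) → sum 36
(9, 8, 15, 4) → sum 36
(8, 15, 4, 9) → sum 36
(15, 4, 9, 5) → sum 33  ≤ 35 ✓
(4, 9, 5, 12) → sum 30  ≤ 35 ✓
(9, 5, 12, 4) → sum 30  ≤ 35 ✓
(5, 12, 4, 6) → sum 27  ≤ 35 ✓
(12, 4, 6, 4) → sum 26  ≤ 35 ✓
(4, 6, 4, 3) → sum 17  ≤ 35 ✓
(6, 4, 3, 13) → sum 26  ≤ 35 ✓
(4, 3, 13, 9) → sum 29  ≤ 35 ✓
(3, 13, 9, 10) → sum 35  ≤ 35 ✓
(13, 9, 10, 1) → sum 33  ≤ 35 ✓
11 windows satisfy the condition.

11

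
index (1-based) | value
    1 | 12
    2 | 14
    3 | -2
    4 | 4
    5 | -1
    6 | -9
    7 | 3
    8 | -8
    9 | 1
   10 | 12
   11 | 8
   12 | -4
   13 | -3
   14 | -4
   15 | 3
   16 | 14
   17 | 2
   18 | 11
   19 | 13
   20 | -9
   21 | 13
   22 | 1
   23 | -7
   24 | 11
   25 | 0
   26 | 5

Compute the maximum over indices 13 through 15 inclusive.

3

Elements at indices 13..15: -3, -4, 3
max(-3, -4, 3) = 3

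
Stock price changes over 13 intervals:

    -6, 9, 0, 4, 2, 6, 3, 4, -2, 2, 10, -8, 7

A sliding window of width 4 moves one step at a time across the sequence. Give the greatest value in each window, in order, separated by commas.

Sliding a size-4 window across the 13 values:
(-6, 9, 0, 4) → max 9
(9, 0, 4, 2) → max 9
(0, 4, 2, 6) → max 6
(4, 2, 6, 3) → max 6
(2, 6, 3, 4) → max 6
(6, 3, 4, -2) → max 6
(3, 4, -2, 2) → max 4
(4, -2, 2, 10) → max 10
(-2, 2, 10, -8) → max 10
(2, 10, -8, 7) → max 10

9, 9, 6, 6, 6, 6, 4, 10, 10, 10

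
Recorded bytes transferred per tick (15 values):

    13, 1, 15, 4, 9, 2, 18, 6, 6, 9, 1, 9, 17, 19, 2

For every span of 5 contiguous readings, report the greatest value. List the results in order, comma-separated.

13 1 15 4 9 → max 15
1 15 4 9 2 → max 15
15 4 9 2 18 → max 18
4 9 2 18 6 → max 18
9 2 18 6 6 → max 18
2 18 6 6 9 → max 18
18 6 6 9 1 → max 18
6 6 9 1 9 → max 9
6 9 1 9 17 → max 17
9 1 9 17 19 → max 19
1 9 17 19 2 → max 19

15, 15, 18, 18, 18, 18, 18, 9, 17, 19, 19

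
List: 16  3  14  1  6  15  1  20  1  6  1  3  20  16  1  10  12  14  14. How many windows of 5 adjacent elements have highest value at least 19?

(16, 3, 14, 1, 6) → max 16
(3, 14, 1, 6, 15) → max 15
(14, 1, 6, 15, 1) → max 15
(1, 6, 15, 1, 20) → max 20  ≥ 19 ✓
(6, 15, 1, 20, 1) → max 20  ≥ 19 ✓
(15, 1, 20, 1, 6) → max 20  ≥ 19 ✓
(1, 20, 1, 6, 1) → max 20  ≥ 19 ✓
(20, 1, 6, 1, 3) → max 20  ≥ 19 ✓
(1, 6, 1, 3, 20) → max 20  ≥ 19 ✓
(6, 1, 3, 20, 16) → max 20  ≥ 19 ✓
(1, 3, 20, 16, 1) → max 20  ≥ 19 ✓
(3, 20, 16, 1, 10) → max 20  ≥ 19 ✓
(20, 16, 1, 10, 12) → max 20  ≥ 19 ✓
(16, 1, 10, 12, 14) → max 16
(1, 10, 12, 14, 14) → max 14
10 windows satisfy the condition.

10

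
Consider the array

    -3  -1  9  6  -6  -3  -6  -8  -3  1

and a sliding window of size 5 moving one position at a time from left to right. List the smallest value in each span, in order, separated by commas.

-6, -6, -6, -8, -8, -8

[-3, -1, 9, 6, -6] → min -6
[-1, 9, 6, -6, -3] → min -6
[9, 6, -6, -3, -6] → min -6
[6, -6, -3, -6, -8] → min -8
[-6, -3, -6, -8, -3] → min -8
[-3, -6, -8, -3, 1] → min -8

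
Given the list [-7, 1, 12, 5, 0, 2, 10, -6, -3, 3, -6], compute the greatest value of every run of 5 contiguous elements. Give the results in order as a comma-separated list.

-7 1 12 5 0 → max 12
1 12 5 0 2 → max 12
12 5 0 2 10 → max 12
5 0 2 10 -6 → max 10
0 2 10 -6 -3 → max 10
2 10 -6 -3 3 → max 10
10 -6 -3 3 -6 → max 10

12, 12, 12, 10, 10, 10, 10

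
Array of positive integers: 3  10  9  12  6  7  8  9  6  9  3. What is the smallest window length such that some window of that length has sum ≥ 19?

add 3: running sum 3 < 19
add 10: running sum 13 < 19
add 9: shortest ending here [10, 9] sum 19, len 2
add 12: shortest ending here [9, 12] sum 21, len 2
add 6: shortest ending here [9, 12, 6] sum 27, len 3
add 7: shortest ending here [12, 6, 7] sum 25, len 3
add 8: shortest ending here [6, 7, 8] sum 21, len 3
add 9: shortest ending here [7, 8, 9] sum 24, len 3
add 6: shortest ending here [8, 9, 6] sum 23, len 3
add 9: shortest ending here [9, 6, 9] sum 24, len 3
add 3: shortest ending here [9, 6, 9, 3] sum 27, len 4
Shortest qualifying length: 2.

2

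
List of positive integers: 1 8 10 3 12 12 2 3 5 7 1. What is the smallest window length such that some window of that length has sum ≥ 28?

4

add 1: running sum 1 < 28
add 8: running sum 9 < 28
add 10: running sum 19 < 28
add 3: running sum 22 < 28
end 4: [8, 10, 3, 12] sum 33, len 4
end 5: [10, 3, 12, 12] sum 37, len 4
end 6: [3, 12, 12, 2] sum 29, len 4
end 7: [12, 12, 2, 3] sum 29, len 4
end 8: [12, 12, 2, 3, 5] sum 34, len 5
end 9: [12, 2, 3, 5, 7] sum 29, len 5
end 10: [12, 2, 3, 5, 7, 1] sum 30, len 6
Shortest qualifying length: 4.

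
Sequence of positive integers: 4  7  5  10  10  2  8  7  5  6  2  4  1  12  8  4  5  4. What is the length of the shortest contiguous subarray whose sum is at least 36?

Extend right; whenever the sum reaches 36, record the length and shrink from the left:
add 4: running sum 4 < 36
add 7: running sum 11 < 36
add 5: running sum 16 < 36
add 10: running sum 26 < 36
add 10: shortest ending here [4, 7, 5, 10, 10] sum 36, len 5
add 2: shortest ending here [4, 7, 5, 10, 10, 2] sum 38, len 6
add 8: shortest ending here [7, 5, 10, 10, 2, 8] sum 42, len 6
add 7: shortest ending here [10, 10, 2, 8, 7] sum 37, len 5
add 5: shortest ending here [10, 10, 2, 8, 7, 5] sum 42, len 6
add 6: shortest ending here [10, 2, 8, 7, 5, 6] sum 38, len 6
add 2: shortest ending here [10, 2, 8, 7, 5, 6, 2] sum 40, len 7
add 4: shortest ending here [10, 2, 8, 7, 5, 6, 2, 4] sum 44, len 8
add 1: shortest ending here [10, 2, 8, 7, 5, 6, 2, 4, 1] sum 45, len 9
add 12: shortest ending here [7, 5, 6, 2, 4, 1, 12] sum 37, len 7
add 8: shortest ending here [5, 6, 2, 4, 1, 12, 8] sum 38, len 7
add 4: shortest ending here [6, 2, 4, 1, 12, 8, 4] sum 37, len 7
add 5: shortest ending here [2, 4, 1, 12, 8, 4, 5] sum 36, len 7
add 4: shortest ending here [4, 1, 12, 8, 4, 5, 4] sum 38, len 7
Shortest qualifying length: 5.

5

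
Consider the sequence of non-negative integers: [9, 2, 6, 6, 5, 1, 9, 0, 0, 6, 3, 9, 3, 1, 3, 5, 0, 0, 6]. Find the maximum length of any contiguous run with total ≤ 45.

14

add 9: [9] sum 9, len 1
add 2: [9, 2] sum 11, len 2
add 6: [9, 2, 6] sum 17, len 3
add 6: [9, 2, 6, 6] sum 23, len 4
add 5: [9, 2, 6, 6, 5] sum 28, len 5
add 1: [9, 2, 6, 6, 5, 1] sum 29, len 6
add 9: [9, 2, 6, 6, 5, 1, 9] sum 38, len 7
add 0: [9, 2, 6, 6, 5, 1, 9, 0] sum 38, len 8
add 0: [9, 2, 6, 6, 5, 1, 9, 0, 0] sum 38, len 9
add 6: [9, 2, 6, 6, 5, 1, 9, 0, 0, 6] sum 44, len 10
add 3: [2, 6, 6, 5, 1, 9, 0, 0, 6, 3] sum 38, len 10
add 9: [6, 6, 5, 1, 9, 0, 0, 6, 3, 9] sum 45, len 10
add 3: [6, 5, 1, 9, 0, 0, 6, 3, 9, 3] sum 42, len 10
add 1: [6, 5, 1, 9, 0, 0, 6, 3, 9, 3, 1] sum 43, len 11
add 3: [5, 1, 9, 0, 0, 6, 3, 9, 3, 1, 3] sum 40, len 11
add 5: [5, 1, 9, 0, 0, 6, 3, 9, 3, 1, 3, 5] sum 45, len 12
add 0: [5, 1, 9, 0, 0, 6, 3, 9, 3, 1, 3, 5, 0] sum 45, len 13
add 0: [5, 1, 9, 0, 0, 6, 3, 9, 3, 1, 3, 5, 0, 0] sum 45, len 14
add 6: [9, 0, 0, 6, 3, 9, 3, 1, 3, 5, 0, 0, 6] sum 45, len 13
Longest length seen: 14.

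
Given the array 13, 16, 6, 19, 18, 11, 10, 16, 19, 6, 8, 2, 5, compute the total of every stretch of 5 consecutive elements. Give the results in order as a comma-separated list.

72, 70, 64, 74, 74, 62, 59, 51, 40

Sliding a size-5 window across the 13 values:
13 16 6 19 18 → sum 72
16 6 19 18 11 → sum 70
6 19 18 11 10 → sum 64
19 18 11 10 16 → sum 74
18 11 10 16 19 → sum 74
11 10 16 19 6 → sum 62
10 16 19 6 8 → sum 59
16 19 6 8 2 → sum 51
19 6 8 2 5 → sum 40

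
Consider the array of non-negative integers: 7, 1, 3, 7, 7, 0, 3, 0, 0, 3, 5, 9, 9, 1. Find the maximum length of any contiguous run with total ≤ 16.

Extend to the right; shrink from the left whenever the sum exceeds 16:
→ 7: sum 7, len 1
→ 1: sum 8, len 2
→ 3: sum 11, len 3
→ 7 (dropped 7): sum 11, len 3
→ 7 (dropped 1, 3): sum 14, len 2
→ 0: sum 14, len 3
→ 3 (dropped 7): sum 10, len 3
→ 0: sum 10, len 4
→ 0: sum 10, len 5
→ 3: sum 13, len 6
→ 5 (dropped 7): sum 11, len 6
→ 9 (dropped 0, 3, 0, 0, 3): sum 14, len 2
→ 9 (dropped 5, 9): sum 9, len 1
→ 1: sum 10, len 2
Longest length seen: 6.

6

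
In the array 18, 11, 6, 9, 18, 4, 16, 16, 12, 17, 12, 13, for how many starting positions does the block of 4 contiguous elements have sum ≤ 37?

1

[18, 11, 6, 9] → sum 44
[11, 6, 9, 18] → sum 44
[6, 9, 18, 4] → sum 37  ≤ 37 ✓
[9, 18, 4, 16] → sum 47
[18, 4, 16, 16] → sum 54
[4, 16, 16, 12] → sum 48
[16, 16, 12, 17] → sum 61
[16, 12, 17, 12] → sum 57
[12, 17, 12, 13] → sum 54
1 window satisfy the condition.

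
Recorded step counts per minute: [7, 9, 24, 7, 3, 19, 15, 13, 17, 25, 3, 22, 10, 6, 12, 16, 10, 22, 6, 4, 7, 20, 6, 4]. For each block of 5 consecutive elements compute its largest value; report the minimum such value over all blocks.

16

Window maxs for each of the 20 positions:
7 9 24 7 3 → max 24
9 24 7 3 19 → max 24
24 7 3 19 15 → max 24
7 3 19 15 13 → max 19
3 19 15 13 17 → max 19
19 15 13 17 25 → max 25
15 13 17 25 3 → max 25
13 17 25 3 22 → max 25
17 25 3 22 10 → max 25
25 3 22 10 6 → max 25
3 22 10 6 12 → max 22
22 10 6 12 16 → max 22
10 6 12 16 10 → max 16
6 12 16 10 22 → max 22
12 16 10 22 6 → max 22
16 10 22 6 4 → max 22
10 22 6 4 7 → max 22
22 6 4 7 20 → max 22
6 4 7 20 6 → max 20
4 7 20 6 4 → max 20
Minimum of these is 16.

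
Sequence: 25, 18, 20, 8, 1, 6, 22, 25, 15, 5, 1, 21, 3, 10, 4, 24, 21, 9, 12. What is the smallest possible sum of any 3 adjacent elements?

Window sums for each of the 17 positions:
25 18 20 → sum 63
18 20 8 → sum 46
20 8 1 → sum 29
8 1 6 → sum 15
1 6 22 → sum 29
6 22 25 → sum 53
22 25 15 → sum 62
25 15 5 → sum 45
15 5 1 → sum 21
5 1 21 → sum 27
1 21 3 → sum 25
21 3 10 → sum 34
3 10 4 → sum 17
10 4 24 → sum 38
4 24 21 → sum 49
24 21 9 → sum 54
21 9 12 → sum 42
Smallest of these is 15.

15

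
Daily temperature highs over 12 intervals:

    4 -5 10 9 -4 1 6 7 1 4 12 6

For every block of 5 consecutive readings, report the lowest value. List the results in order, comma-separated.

-5, -5, -4, -4, -4, 1, 1, 1

(4, -5, 10, 9, -4) → min -5
(-5, 10, 9, -4, 1) → min -5
(10, 9, -4, 1, 6) → min -4
(9, -4, 1, 6, 7) → min -4
(-4, 1, 6, 7, 1) → min -4
(1, 6, 7, 1, 4) → min 1
(6, 7, 1, 4, 12) → min 1
(7, 1, 4, 12, 6) → min 1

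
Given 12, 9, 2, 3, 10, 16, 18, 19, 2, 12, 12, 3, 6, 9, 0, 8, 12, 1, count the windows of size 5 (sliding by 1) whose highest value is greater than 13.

7

12 9 2 3 10 → max 12
9 2 3 10 16 → max 16  > 13 ✓
2 3 10 16 18 → max 18  > 13 ✓
3 10 16 18 19 → max 19  > 13 ✓
10 16 18 19 2 → max 19  > 13 ✓
16 18 19 2 12 → max 19  > 13 ✓
18 19 2 12 12 → max 19  > 13 ✓
19 2 12 12 3 → max 19  > 13 ✓
2 12 12 3 6 → max 12
12 12 3 6 9 → max 12
12 3 6 9 0 → max 12
3 6 9 0 8 → max 9
6 9 0 8 12 → max 12
9 0 8 12 1 → max 12
7 windows satisfy the condition.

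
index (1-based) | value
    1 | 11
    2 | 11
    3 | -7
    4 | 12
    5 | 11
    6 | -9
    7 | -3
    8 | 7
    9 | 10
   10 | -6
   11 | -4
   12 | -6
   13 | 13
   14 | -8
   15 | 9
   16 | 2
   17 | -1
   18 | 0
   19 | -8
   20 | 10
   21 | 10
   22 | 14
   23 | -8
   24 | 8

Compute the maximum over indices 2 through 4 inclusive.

Elements at indices 2..4: 11, -7, 12
max(11, -7, 12) = 12

12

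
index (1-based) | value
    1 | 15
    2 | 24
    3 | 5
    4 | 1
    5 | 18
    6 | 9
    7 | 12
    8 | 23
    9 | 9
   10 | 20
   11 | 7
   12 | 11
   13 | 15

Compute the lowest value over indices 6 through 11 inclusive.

Elements at indices 6..11: 9, 12, 23, 9, 20, 7
min(9, 12, 23, 9, 20, 7) = 7

7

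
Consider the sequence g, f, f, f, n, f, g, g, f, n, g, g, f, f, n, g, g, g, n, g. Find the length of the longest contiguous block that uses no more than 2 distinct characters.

6

[g] 1 distinct, len 1
[g, f] 2 distinct, len 2
[g, f, f] 2 distinct, len 3
[g, f, f, f] 2 distinct, len 4
[f, f, f, n] 2 distinct, len 4
[f, f, f, n, f] 2 distinct, len 5
[f, g] 2 distinct, len 2
[f, g, g] 2 distinct, len 3
[f, g, g, f] 2 distinct, len 4
[f, n] 2 distinct, len 2
[n, g] 2 distinct, len 2
[n, g, g] 2 distinct, len 3
[g, g, f] 2 distinct, len 3
[g, g, f, f] 2 distinct, len 4
[f, f, n] 2 distinct, len 3
[n, g] 2 distinct, len 2
[n, g, g] 2 distinct, len 3
[n, g, g, g] 2 distinct, len 4
[n, g, g, g, n] 2 distinct, len 5
[n, g, g, g, n, g] 2 distinct, len 6
Longest length with ≤2 distinct: 6.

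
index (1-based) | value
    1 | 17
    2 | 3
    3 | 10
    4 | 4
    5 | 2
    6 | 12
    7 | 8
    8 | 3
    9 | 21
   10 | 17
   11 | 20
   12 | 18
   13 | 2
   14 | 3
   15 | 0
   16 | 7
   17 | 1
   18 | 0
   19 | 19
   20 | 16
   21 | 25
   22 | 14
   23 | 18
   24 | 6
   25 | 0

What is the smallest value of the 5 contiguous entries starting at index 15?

Elements at indices 15..19: 0, 7, 1, 0, 19
min(0, 7, 1, 0, 19) = 0

0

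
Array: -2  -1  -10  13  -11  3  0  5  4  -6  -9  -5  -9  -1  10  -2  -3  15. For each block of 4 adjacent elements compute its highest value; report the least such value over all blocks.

-5

-2 -1 -10 13 → max 13
-1 -10 13 -11 → max 13
-10 13 -11 3 → max 13
13 -11 3 0 → max 13
-11 3 0 5 → max 5
3 0 5 4 → max 5
0 5 4 -6 → max 5
5 4 -6 -9 → max 5
4 -6 -9 -5 → max 4
-6 -9 -5 -9 → max -5
-9 -5 -9 -1 → max -1
-5 -9 -1 10 → max 10
-9 -1 10 -2 → max 10
-1 10 -2 -3 → max 10
10 -2 -3 15 → max 15
Least of these is -5.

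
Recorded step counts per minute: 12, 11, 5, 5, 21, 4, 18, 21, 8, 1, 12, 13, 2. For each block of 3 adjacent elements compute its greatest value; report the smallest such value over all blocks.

Window maxs for each of the 11 positions:
[12, 11, 5] → max 12
[11, 5, 5] → max 11
[5, 5, 21] → max 21
[5, 21, 4] → max 21
[21, 4, 18] → max 21
[4, 18, 21] → max 21
[18, 21, 8] → max 21
[21, 8, 1] → max 21
[8, 1, 12] → max 12
[1, 12, 13] → max 13
[12, 13, 2] → max 13
Smallest of these is 11.

11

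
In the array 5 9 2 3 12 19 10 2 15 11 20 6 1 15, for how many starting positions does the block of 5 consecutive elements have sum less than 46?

(5, 9, 2, 3, 12) → sum 31  < 46 ✓
(9, 2, 3, 12, 19) → sum 45  < 46 ✓
(2, 3, 12, 19, 10) → sum 46
(3, 12, 19, 10, 2) → sum 46
(12, 19, 10, 2, 15) → sum 58
(19, 10, 2, 15, 11) → sum 57
(10, 2, 15, 11, 20) → sum 58
(2, 15, 11, 20, 6) → sum 54
(15, 11, 20, 6, 1) → sum 53
(11, 20, 6, 1, 15) → sum 53
2 windows satisfy the condition.

2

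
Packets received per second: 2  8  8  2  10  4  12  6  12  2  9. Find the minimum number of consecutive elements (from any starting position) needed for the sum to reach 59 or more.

add 2: running sum 2 < 59
add 8: running sum 10 < 59
add 8: running sum 18 < 59
add 2: running sum 20 < 59
add 10: running sum 30 < 59
add 4: running sum 34 < 59
add 12: running sum 46 < 59
add 6: running sum 52 < 59
end 8: [8, 8, 2, 10, 4, 12, 6, 12] sum 62, len 8
end 9: [8, 8, 2, 10, 4, 12, 6, 12, 2] sum 64, len 9
end 10: [8, 2, 10, 4, 12, 6, 12, 2, 9] sum 65, len 9
Shortest qualifying length: 8.

8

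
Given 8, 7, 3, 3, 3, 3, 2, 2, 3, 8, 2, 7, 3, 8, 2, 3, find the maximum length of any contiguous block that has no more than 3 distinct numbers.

9

add 8: window [8] (1 distinct), len 1
add 7: window [8, 7] (2 distinct), len 2
add 3: window [8, 7, 3] (3 distinct), len 3
add 3: window [8, 7, 3, 3] (3 distinct), len 4
add 3: window [8, 7, 3, 3, 3] (3 distinct), len 5
add 3: window [8, 7, 3, 3, 3, 3] (3 distinct), len 6
add 2: window [7, 3, 3, 3, 3, 2] (3 distinct), len 6
add 2: window [7, 3, 3, 3, 3, 2, 2] (3 distinct), len 7
add 3: window [7, 3, 3, 3, 3, 2, 2, 3] (3 distinct), len 8
add 8: window [3, 3, 3, 3, 2, 2, 3, 8] (3 distinct), len 8
add 2: window [3, 3, 3, 3, 2, 2, 3, 8, 2] (3 distinct), len 9
add 7: window [8, 2, 7] (3 distinct), len 3
add 3: window [2, 7, 3] (3 distinct), len 3
add 8: window [7, 3, 8] (3 distinct), len 3
add 2: window [3, 8, 2] (3 distinct), len 3
add 3: window [3, 8, 2, 3] (3 distinct), len 4
Longest length with ≤3 distinct: 9.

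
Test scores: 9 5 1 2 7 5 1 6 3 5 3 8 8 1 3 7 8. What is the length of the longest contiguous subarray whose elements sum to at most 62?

14

add 9: [9] sum 9, len 1
add 5: [9, 5] sum 14, len 2
add 1: [9, 5, 1] sum 15, len 3
add 2: [9, 5, 1, 2] sum 17, len 4
add 7: [9, 5, 1, 2, 7] sum 24, len 5
add 5: [9, 5, 1, 2, 7, 5] sum 29, len 6
add 1: [9, 5, 1, 2, 7, 5, 1] sum 30, len 7
add 6: [9, 5, 1, 2, 7, 5, 1, 6] sum 36, len 8
add 3: [9, 5, 1, 2, 7, 5, 1, 6, 3] sum 39, len 9
add 5: [9, 5, 1, 2, 7, 5, 1, 6, 3, 5] sum 44, len 10
add 3: [9, 5, 1, 2, 7, 5, 1, 6, 3, 5, 3] sum 47, len 11
add 8: [9, 5, 1, 2, 7, 5, 1, 6, 3, 5, 3, 8] sum 55, len 12
add 8: [5, 1, 2, 7, 5, 1, 6, 3, 5, 3, 8, 8] sum 54, len 12
add 1: [5, 1, 2, 7, 5, 1, 6, 3, 5, 3, 8, 8, 1] sum 55, len 13
add 3: [5, 1, 2, 7, 5, 1, 6, 3, 5, 3, 8, 8, 1, 3] sum 58, len 14
add 7: [1, 2, 7, 5, 1, 6, 3, 5, 3, 8, 8, 1, 3, 7] sum 60, len 14
add 8: [5, 1, 6, 3, 5, 3, 8, 8, 1, 3, 7, 8] sum 58, len 12
Longest length seen: 14.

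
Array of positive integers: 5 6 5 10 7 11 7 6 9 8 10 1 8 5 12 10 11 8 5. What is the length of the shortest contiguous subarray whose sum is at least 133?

add 5: running sum 5 < 133
add 6: running sum 11 < 133
add 5: running sum 16 < 133
add 10: running sum 26 < 133
add 7: running sum 33 < 133
add 11: running sum 44 < 133
add 7: running sum 51 < 133
add 6: running sum 57 < 133
add 9: running sum 66 < 133
add 8: running sum 74 < 133
add 10: running sum 84 < 133
add 1: running sum 85 < 133
add 8: running sum 93 < 133
add 5: running sum 98 < 133
add 12: running sum 110 < 133
add 10: running sum 120 < 133
add 11: running sum 131 < 133
add 8: shortest ending here [6, 5, 10, 7, 11, 7, 6, 9, 8, 10, 1, 8, 5, 12, 10, 11, 8] sum 134, len 17
add 5: shortest ending here [5, 10, 7, 11, 7, 6, 9, 8, 10, 1, 8, 5, 12, 10, 11, 8, 5] sum 133, len 17
Shortest qualifying length: 17.

17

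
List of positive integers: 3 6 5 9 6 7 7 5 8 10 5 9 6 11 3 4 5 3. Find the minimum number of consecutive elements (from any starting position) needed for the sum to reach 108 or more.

Extend right; whenever the sum reaches 108, record the length and shrink from the left:
add 3: running sum 3 < 108
add 6: running sum 9 < 108
add 5: running sum 14 < 108
add 9: running sum 23 < 108
add 6: running sum 29 < 108
add 7: running sum 36 < 108
add 7: running sum 43 < 108
add 5: running sum 48 < 108
add 8: running sum 56 < 108
add 10: running sum 66 < 108
add 5: running sum 71 < 108
add 9: running sum 80 < 108
add 6: running sum 86 < 108
add 11: running sum 97 < 108
add 3: running sum 100 < 108
add 4: running sum 104 < 108
end 16: [3, 6, 5, 9, 6, 7, 7, 5, 8, 10, 5, 9, 6, 11, 3, 4, 5] sum 109, len 17
end 17: [6, 5, 9, 6, 7, 7, 5, 8, 10, 5, 9, 6, 11, 3, 4, 5, 3] sum 109, len 17
Shortest qualifying length: 17.

17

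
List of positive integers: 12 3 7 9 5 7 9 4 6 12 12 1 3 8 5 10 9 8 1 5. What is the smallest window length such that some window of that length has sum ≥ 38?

add 12: running sum 12 < 38
add 3: running sum 15 < 38
add 7: running sum 22 < 38
add 9: running sum 31 < 38
add 5: running sum 36 < 38
add 7: shortest ending here [12, 3, 7, 9, 5, 7] sum 43, len 6
add 9: shortest ending here [3, 7, 9, 5, 7, 9] sum 40, len 6
add 4: shortest ending here [7, 9, 5, 7, 9, 4] sum 41, len 6
add 6: shortest ending here [9, 5, 7, 9, 4, 6] sum 40, len 6
add 12: shortest ending here [7, 9, 4, 6, 12] sum 38, len 5
add 12: shortest ending here [9, 4, 6, 12, 12] sum 43, len 5
add 1: shortest ending here [9, 4, 6, 12, 12, 1] sum 44, len 6
add 3: shortest ending here [4, 6, 12, 12, 1, 3] sum 38, len 6
add 8: shortest ending here [6, 12, 12, 1, 3, 8] sum 42, len 6
add 5: shortest ending here [12, 12, 1, 3, 8, 5] sum 41, len 6
add 10: shortest ending here [12, 1, 3, 8, 5, 10] sum 39, len 6
add 9: shortest ending here [12, 1, 3, 8, 5, 10, 9] sum 48, len 7
add 8: shortest ending here [8, 5, 10, 9, 8] sum 40, len 5
add 1: shortest ending here [8, 5, 10, 9, 8, 1] sum 41, len 6
add 5: shortest ending here [5, 10, 9, 8, 1, 5] sum 38, len 6
Shortest qualifying length: 5.

5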